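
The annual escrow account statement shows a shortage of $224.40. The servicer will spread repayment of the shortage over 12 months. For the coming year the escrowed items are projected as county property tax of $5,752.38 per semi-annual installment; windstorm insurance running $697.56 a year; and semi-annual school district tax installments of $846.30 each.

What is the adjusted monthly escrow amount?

$1,176.61

County property tax — $5,752.38 × 2 = $11,504.76
Windstorm insurance — $697.56
School district tax — $846.30 × 2 = $1,692.60
Total annual escrow = $13,894.92
Monthly escrow = $13,894.92 ÷ 12 = $1,157.91
Shortage per month = $224.40 / 12 = $18.70
Adjusted monthly = $1,157.91 + $18.70 = $1,176.61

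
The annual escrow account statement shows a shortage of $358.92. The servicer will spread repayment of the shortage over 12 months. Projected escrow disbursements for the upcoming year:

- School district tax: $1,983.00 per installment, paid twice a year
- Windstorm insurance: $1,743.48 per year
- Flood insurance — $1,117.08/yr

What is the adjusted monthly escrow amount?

School district tax: $1,983.00 × 2 = $3,966.00 annually
Windstorm insurance: $1,743.48 annually
Flood insurance: $1,117.08 annually
Total annual escrow = $6,826.56
Base monthly escrow = $6,826.56 / 12 = $568.88
Shortage per month = $358.92 ÷ 12 = $29.91
Adjusted monthly = $568.88 + $29.91 = $598.79

$598.79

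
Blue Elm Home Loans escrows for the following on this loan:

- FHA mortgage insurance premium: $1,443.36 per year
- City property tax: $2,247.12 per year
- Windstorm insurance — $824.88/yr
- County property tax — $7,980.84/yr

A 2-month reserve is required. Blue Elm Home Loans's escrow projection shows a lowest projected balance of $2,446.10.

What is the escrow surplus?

FHA mortgage insurance premium = $1,443.36
City property tax = $2,247.12
Windstorm insurance = $824.88
County property tax = $7,980.84
Yearly total = $1,443.36 + $2,247.12 + $824.88 + $7,980.84 = $12,496.20
Base monthly escrow = $12,496.20 / 12 = $1,041.35
Required cushion = 2 × $1,041.35 = $2,082.70
Surplus = $2,446.10 − $2,082.70 = $363.40

$363.40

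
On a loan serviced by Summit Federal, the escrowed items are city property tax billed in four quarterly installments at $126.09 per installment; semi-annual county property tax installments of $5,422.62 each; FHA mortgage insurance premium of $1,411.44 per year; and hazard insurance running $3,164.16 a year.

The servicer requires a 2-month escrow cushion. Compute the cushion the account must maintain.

City property tax = $126.09 × 4 = $504.36 per year
County property tax = $5,422.62 × 2 = $10,845.24 per year
FHA mortgage insurance premium = $1,411.44 per year
Hazard insurance = $3,164.16 per year
Yearly total = $504.36 + $10,845.24 + $1,411.44 + $3,164.16 = $15,925.20
Monthly = $15,925.20 ÷ 12 = $1,327.10
Cushion = 2 × $1,327.10 = $2,654.20

$2,654.20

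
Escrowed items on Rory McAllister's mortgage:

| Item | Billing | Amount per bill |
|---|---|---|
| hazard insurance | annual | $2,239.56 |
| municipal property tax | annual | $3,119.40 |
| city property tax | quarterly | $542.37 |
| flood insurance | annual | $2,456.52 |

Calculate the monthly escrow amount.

Hazard insurance — $2,239.56/yr
Municipal property tax — $3,119.40/yr
City property tax — $542.37 × 4 = $2,169.48/yr
Flood insurance — $2,456.52/yr
Total per year = $9,984.96
Monthly = $9,984.96 ÷ 12 = $832.08

$832.08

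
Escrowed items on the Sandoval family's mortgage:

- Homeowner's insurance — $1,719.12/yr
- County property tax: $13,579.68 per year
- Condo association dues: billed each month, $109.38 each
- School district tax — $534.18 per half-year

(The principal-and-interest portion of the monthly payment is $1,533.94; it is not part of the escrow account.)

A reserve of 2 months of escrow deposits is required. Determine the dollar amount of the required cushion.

Homeowner's insurance: $1,719.12 annually
County property tax: $13,579.68 annually
Condo association dues: $109.38 × 12 = $1,312.56 annually
School district tax: $534.18 × 2 = $1,068.36 annually
Combined annual = $1,719.12 + $13,579.68 + $1,312.56 + $1,068.36 = $17,679.72
Base monthly escrow = $17,679.72 ÷ 12 = $1,473.31
Cushion = 2 × $1,473.31 = $2,946.62

$2,946.62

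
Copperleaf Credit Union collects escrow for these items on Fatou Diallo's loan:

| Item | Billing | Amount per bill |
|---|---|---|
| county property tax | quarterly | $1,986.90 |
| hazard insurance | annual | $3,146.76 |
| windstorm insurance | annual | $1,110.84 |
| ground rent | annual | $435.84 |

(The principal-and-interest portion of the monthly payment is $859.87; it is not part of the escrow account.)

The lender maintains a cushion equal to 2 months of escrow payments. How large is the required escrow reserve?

County property tax = $1,986.90 × 4 = $7,947.60 per year
Hazard insurance = $3,146.76 per year
Windstorm insurance = $1,110.84 per year
Ground rent = $435.84 per year
Total per year = $7,947.60 + $3,146.76 + $1,110.84 + $435.84 = $12,641.04
Monthly escrow = $12,641.04 / 12 = $1,053.42
Cushion = 2 × $1,053.42 = $2,106.84

$2,106.84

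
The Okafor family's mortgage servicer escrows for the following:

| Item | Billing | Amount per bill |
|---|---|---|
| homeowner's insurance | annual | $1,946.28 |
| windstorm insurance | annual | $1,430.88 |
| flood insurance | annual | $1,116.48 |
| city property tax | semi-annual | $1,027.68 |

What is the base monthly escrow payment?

Homeowner's insurance — $1,946.28 per year
Windstorm insurance — $1,430.88 per year
Flood insurance — $1,116.48 per year
City property tax — $1,027.68 × 2 = $2,055.36 per year
Yearly total = $1,946.28 + $1,430.88 + $1,116.48 + $2,055.36 = $6,549.00
Monthly = $6,549.00 / 12 = $545.75

$545.75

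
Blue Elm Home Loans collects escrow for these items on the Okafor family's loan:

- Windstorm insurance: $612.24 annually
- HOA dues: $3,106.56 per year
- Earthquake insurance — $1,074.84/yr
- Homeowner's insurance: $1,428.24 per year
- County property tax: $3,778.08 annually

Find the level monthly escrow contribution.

$833.33

Windstorm insurance: $612.24/yr
HOA dues: $3,106.56/yr
Earthquake insurance: $1,074.84/yr
Homeowner's insurance: $1,428.24/yr
County property tax: $3,778.08/yr
Combined annual = $612.24 + $3,106.56 + $1,074.84 + $1,428.24 + $3,778.08 = $9,999.96
Monthly = $9,999.96 ÷ 12 = $833.33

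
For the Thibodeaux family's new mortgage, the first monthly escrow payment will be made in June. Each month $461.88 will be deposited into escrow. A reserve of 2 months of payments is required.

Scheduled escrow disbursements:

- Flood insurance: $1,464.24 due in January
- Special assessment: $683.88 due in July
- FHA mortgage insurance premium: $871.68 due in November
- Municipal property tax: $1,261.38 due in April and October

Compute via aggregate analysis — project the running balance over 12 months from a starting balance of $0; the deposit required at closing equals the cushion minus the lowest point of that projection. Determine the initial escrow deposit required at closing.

$1,509.90

Cushion = 2 × $461.88 = $923.76
Trial balance (start $0, +$461.88 each month, − disbursements):
  Jun: +$461.88 → $461.88
  Jul: +$461.88 − $683.88 → $239.88
  Aug: +$461.88 → $701.76
  Sep: +$461.88 → $1,163.64
  Oct: +$461.88 − $1,261.38 → $364.14
  Nov: +$461.88 − $871.68 → -$45.66
  Dec: +$461.88 → $416.22
  Jan: +$461.88 − $1,464.24 → -$586.14
  Feb: +$461.88 → -$124.26
  Mar: +$461.88 → $337.62
  Apr: +$461.88 − $1,261.38 → -$461.88
  May: +$461.88 → $0.00
Lowest trial balance = -$586.14 (Jan)
Initial deposit = cushion − low point = $923.76 − (-$586.14) = $1,509.90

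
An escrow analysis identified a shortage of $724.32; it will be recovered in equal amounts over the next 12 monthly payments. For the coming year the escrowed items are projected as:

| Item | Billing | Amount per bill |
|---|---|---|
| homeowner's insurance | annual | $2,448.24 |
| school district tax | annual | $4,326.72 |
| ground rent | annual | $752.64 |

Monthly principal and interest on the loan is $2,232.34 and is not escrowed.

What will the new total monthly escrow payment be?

$687.66

Homeowner's insurance = $2,448.24
School district tax = $4,326.72
Ground rent = $752.64
Total annual escrow = $2,448.24 + $4,326.72 + $752.64 = $7,527.60
Per month = $7,527.60 ÷ 12 = $627.30
Monthly shortage recovery: $724.32 ÷ 12 = $60.36
Adjusted monthly = $627.30 + $60.36 = $687.66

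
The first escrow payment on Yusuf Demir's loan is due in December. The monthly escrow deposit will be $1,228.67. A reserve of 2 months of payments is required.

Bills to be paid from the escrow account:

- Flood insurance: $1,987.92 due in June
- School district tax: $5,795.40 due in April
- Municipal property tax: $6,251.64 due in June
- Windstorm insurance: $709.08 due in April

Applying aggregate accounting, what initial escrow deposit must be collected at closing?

Cushion = 2 × $1,228.67 = $2,457.34
Trial balance (start $0, +$1,228.67 each month, − disbursements):
  Dec: +$1,228.67 → $1,228.67
  Jan: +$1,228.67 → $2,457.34
  Feb: +$1,228.67 → $3,686.01
  Mar: +$1,228.67 → $4,914.68
  Apr: +$1,228.67 − $6,504.48 → -$361.13
  May: +$1,228.67 → $867.54
  Jun: +$1,228.67 − $8,239.56 → -$6,143.35
  Jul: +$1,228.67 → -$4,914.68
  Aug: +$1,228.67 → -$3,686.01
  Sep: +$1,228.67 → -$2,457.34
  Oct: +$1,228.67 → -$1,228.67
  Nov: +$1,228.67 → $0.00
Lowest trial balance = -$6,143.35 (Jun)
Initial deposit = cushion − low point = $2,457.34 − (-$6,143.35) = $8,600.69

$8,600.69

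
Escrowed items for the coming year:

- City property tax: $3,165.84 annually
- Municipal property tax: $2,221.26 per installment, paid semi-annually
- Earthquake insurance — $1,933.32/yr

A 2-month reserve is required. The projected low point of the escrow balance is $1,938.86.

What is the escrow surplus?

$348.58

City property tax — $3,165.84 annually
Municipal property tax — $2,221.26 × 2 = $4,442.52 annually
Earthquake insurance — $1,933.32 annually
Annual escrow total = $9,541.68
Per month = $9,541.68 ÷ 12 = $795.14
Required reserve = 2 × $795.14 = $1,590.28
Excess over cushion: $1,938.86 − $1,590.28 = $348.58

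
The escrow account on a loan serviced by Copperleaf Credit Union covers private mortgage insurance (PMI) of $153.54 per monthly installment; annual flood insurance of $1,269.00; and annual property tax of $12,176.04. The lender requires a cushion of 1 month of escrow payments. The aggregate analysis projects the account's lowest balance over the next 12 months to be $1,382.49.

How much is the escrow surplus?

Private mortgage insurance (PMI) — $153.54 × 12 = $1,842.48
Flood insurance — $1,269.00
Property tax — $12,176.04
Annual escrow total = $1,842.48 + $1,269.00 + $12,176.04 = $15,287.52
Base monthly escrow = $15,287.52 ÷ 12 = $1,273.96
Cushion = 1 × $1,273.96 = $1,273.96
Surplus = $1,382.49 − $1,273.96 = $108.53

$108.53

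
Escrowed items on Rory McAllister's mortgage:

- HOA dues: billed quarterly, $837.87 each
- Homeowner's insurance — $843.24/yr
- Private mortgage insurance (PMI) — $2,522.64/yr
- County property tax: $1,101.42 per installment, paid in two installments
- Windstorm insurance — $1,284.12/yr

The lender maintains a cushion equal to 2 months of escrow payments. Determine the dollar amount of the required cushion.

$1,700.72

HOA dues — $837.87 × 4 = $3,351.48
Homeowner's insurance — $843.24
Private mortgage insurance (PMI) — $2,522.64
County property tax — $1,101.42 × 2 = $2,202.84
Windstorm insurance — $1,284.12
Total annual escrow = $3,351.48 + $843.24 + $2,522.64 + $2,202.84 + $1,284.12 = $10,204.32
Per month = $10,204.32 ÷ 12 = $850.36
Required cushion = 2 × $850.36 = $1,700.72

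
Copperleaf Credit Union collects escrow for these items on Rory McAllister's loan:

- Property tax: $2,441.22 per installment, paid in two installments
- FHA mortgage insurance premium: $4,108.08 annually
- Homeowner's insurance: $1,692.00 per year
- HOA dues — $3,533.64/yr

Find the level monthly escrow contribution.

Property tax: $2,441.22 × 2 = $4,882.44
FHA mortgage insurance premium: $4,108.08
Homeowner's insurance: $1,692.00
HOA dues: $3,533.64
Annual escrow total = $4,882.44 + $4,108.08 + $1,692.00 + $3,533.64 = $14,216.16
Per month = $14,216.16 ÷ 12 = $1,184.68

$1,184.68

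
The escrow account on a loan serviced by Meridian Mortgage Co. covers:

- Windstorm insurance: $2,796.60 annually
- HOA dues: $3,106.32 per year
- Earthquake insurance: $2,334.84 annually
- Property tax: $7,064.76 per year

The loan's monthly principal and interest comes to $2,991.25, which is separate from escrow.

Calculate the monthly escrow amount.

Windstorm insurance — $2,796.60 annually
HOA dues — $3,106.32 annually
Earthquake insurance — $2,334.84 annually
Property tax — $7,064.76 annually
Combined annual = $2,796.60 + $3,106.32 + $2,334.84 + $7,064.76 = $15,302.52
Per month = $15,302.52 / 12 = $1,275.21

$1,275.21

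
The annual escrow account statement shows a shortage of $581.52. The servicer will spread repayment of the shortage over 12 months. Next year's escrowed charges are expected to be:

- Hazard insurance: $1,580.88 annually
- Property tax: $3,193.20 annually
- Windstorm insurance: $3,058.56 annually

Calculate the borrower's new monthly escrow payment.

$701.18

Hazard insurance = $1,580.88/yr
Property tax = $3,193.20/yr
Windstorm insurance = $3,058.56/yr
Total per year = $7,832.64
Base monthly escrow = $7,832.64 / 12 = $652.72
Shortage spread = $581.52 / 12 = $48.46/mo
New monthly escrow = $652.72 + $48.46 = $701.18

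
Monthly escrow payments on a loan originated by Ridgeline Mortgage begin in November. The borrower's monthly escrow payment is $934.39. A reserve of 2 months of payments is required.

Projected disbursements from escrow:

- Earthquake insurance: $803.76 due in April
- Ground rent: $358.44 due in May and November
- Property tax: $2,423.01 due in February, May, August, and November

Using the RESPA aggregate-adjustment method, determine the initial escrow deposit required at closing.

$4,117.72

Cushion = 2 × $934.39 = $1,868.78
Trial balance (start $0, +$934.39 each month, − disbursements):
  Nov: +$934.39 − $2,781.45 → -$1,847.06
  Dec: +$934.39 → -$912.67
  Jan: +$934.39 → $21.72
  Feb: +$934.39 − $2,423.01 → -$1,466.90
  Mar: +$934.39 → -$532.51
  Apr: +$934.39 − $803.76 → -$401.88
  May: +$934.39 − $2,781.45 → -$2,248.94
  Jun: +$934.39 → -$1,314.55
  Jul: +$934.39 → -$380.16
  Aug: +$934.39 − $2,423.01 → -$1,868.78
  Sep: +$934.39 → -$934.39
  Oct: +$934.39 → $0.00
Lowest trial balance = -$2,248.94 (May)
Initial deposit = cushion − low point = $1,868.78 − (-$2,248.94) = $4,117.72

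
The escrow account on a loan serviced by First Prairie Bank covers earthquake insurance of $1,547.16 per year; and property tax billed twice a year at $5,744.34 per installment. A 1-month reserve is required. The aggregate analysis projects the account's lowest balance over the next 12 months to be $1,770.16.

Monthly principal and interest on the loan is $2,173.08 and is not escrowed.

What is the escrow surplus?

Earthquake insurance = $1,547.16/yr
Property tax = $5,744.34 × 2 = $11,488.68/yr
Annual escrow total = $13,035.84
Monthly escrow = $13,035.84 / 12 = $1,086.32
Cushion = 1 × $1,086.32 = $1,086.32
Excess over cushion: $1,770.16 − $1,086.32 = $683.84

$683.84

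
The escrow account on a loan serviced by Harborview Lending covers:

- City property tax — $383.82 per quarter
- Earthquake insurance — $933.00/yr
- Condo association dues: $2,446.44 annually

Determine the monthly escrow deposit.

$409.56

City property tax: $383.82 × 4 = $1,535.28
Earthquake insurance: $933.00
Condo association dues: $2,446.44
Yearly total = $1,535.28 + $933.00 + $2,446.44 = $4,914.72
Monthly escrow = $4,914.72 / 12 = $409.56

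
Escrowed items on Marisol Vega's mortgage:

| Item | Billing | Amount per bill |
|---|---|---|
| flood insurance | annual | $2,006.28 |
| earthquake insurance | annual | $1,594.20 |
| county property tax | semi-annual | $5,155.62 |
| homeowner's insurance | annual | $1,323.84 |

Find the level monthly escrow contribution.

$1,269.63

Flood insurance: $2,006.28 annually
Earthquake insurance: $1,594.20 annually
County property tax: $5,155.62 × 2 = $10,311.24 annually
Homeowner's insurance: $1,323.84 annually
Annual escrow total = $2,006.28 + $1,594.20 + $10,311.24 + $1,323.84 = $15,235.56
Base monthly escrow = $15,235.56 / 12 = $1,269.63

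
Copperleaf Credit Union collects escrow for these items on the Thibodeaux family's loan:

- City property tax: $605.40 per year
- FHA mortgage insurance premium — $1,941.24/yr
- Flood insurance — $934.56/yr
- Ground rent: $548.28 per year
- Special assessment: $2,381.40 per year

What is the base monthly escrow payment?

$534.24

City property tax = $605.40 annually
FHA mortgage insurance premium = $1,941.24 annually
Flood insurance = $934.56 annually
Ground rent = $548.28 annually
Special assessment = $2,381.40 annually
Total per year = $6,410.88
Monthly = $6,410.88 ÷ 12 = $534.24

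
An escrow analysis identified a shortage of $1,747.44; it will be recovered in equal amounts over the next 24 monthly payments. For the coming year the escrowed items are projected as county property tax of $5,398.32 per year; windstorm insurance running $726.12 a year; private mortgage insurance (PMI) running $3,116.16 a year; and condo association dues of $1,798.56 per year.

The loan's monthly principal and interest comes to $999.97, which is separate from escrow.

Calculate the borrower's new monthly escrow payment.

County property tax — $5,398.32
Windstorm insurance — $726.12
Private mortgage insurance (PMI) — $3,116.16
Condo association dues — $1,798.56
Yearly total = $11,039.16
Monthly = $11,039.16 / 12 = $919.93
Monthly shortage recovery: $1,747.44 ÷ 24 = $72.81
Adjusted monthly = $919.93 + $72.81 = $992.74

$992.74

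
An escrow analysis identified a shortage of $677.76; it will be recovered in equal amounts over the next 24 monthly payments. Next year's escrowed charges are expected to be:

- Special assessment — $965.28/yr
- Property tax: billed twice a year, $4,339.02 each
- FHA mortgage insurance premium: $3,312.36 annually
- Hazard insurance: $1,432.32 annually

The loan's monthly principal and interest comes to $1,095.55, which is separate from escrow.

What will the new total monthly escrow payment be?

$1,227.24

Special assessment — $965.28
Property tax — $4,339.02 × 2 = $8,678.04
FHA mortgage insurance premium — $3,312.36
Hazard insurance — $1,432.32
Yearly total = $965.28 + $8,678.04 + $3,312.36 + $1,432.32 = $14,388.00
Per month = $14,388.00 / 12 = $1,199.00
Shortage spread = $677.76 ÷ 24 = $28.24/mo
New monthly escrow = $1,199.00 + $28.24 = $1,227.24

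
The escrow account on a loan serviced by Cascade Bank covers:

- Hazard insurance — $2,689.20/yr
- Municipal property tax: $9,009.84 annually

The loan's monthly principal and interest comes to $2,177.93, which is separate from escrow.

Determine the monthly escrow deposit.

Hazard insurance: $2,689.20 per year
Municipal property tax: $9,009.84 per year
Combined annual = $2,689.20 + $9,009.84 = $11,699.04
Base monthly escrow = $11,699.04 ÷ 12 = $974.92

$974.92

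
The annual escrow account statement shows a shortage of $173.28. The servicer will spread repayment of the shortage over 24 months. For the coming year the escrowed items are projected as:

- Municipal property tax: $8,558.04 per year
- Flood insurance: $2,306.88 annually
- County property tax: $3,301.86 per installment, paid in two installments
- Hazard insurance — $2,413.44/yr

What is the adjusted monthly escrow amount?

Municipal property tax — $8,558.04/yr
Flood insurance — $2,306.88/yr
County property tax — $3,301.86 × 2 = $6,603.72/yr
Hazard insurance — $2,413.44/yr
Yearly total = $19,882.08
Per month = $19,882.08 ÷ 12 = $1,656.84
Monthly shortage recovery: $173.28 ÷ 24 = $7.22
Adjusted monthly = $1,656.84 + $7.22 = $1,664.06

$1,664.06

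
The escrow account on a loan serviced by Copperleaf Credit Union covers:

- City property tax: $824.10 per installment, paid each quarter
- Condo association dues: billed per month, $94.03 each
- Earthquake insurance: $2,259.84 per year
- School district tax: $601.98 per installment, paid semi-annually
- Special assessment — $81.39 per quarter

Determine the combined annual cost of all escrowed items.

City property tax: $824.10 × 4 = $3,296.40/yr
Condo association dues: $94.03 × 12 = $1,128.36/yr
Earthquake insurance: $2,259.84/yr
School district tax: $601.98 × 2 = $1,203.96/yr
Special assessment: $81.39 × 4 = $325.56/yr
Total per year = $3,296.40 + $1,128.36 + $2,259.84 + $1,203.96 + $325.56 = $8,214.12

$8,214.12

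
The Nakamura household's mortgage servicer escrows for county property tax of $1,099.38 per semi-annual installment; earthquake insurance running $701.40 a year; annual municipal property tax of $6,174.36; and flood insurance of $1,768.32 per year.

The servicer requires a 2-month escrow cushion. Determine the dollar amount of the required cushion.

$1,807.14

County property tax: $1,099.38 × 2 = $2,198.76
Earthquake insurance: $701.40
Municipal property tax: $6,174.36
Flood insurance: $1,768.32
Yearly total = $2,198.76 + $701.40 + $6,174.36 + $1,768.32 = $10,842.84
Monthly escrow = $10,842.84 / 12 = $903.57
Required cushion = 2 × $903.57 = $1,807.14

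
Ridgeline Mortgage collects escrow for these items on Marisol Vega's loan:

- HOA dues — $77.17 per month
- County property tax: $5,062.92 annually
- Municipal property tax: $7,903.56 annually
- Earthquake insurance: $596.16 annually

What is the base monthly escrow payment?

HOA dues = $77.17 × 12 = $926.04/yr
County property tax = $5,062.92/yr
Municipal property tax = $7,903.56/yr
Earthquake insurance = $596.16/yr
Annual escrow total = $926.04 + $5,062.92 + $7,903.56 + $596.16 = $14,488.68
Monthly = $14,488.68 ÷ 12 = $1,207.39

$1,207.39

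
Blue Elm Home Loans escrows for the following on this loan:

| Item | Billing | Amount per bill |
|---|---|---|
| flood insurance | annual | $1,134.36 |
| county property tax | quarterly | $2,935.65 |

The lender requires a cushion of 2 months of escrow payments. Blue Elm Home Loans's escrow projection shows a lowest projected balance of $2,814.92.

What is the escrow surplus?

Flood insurance — $1,134.36 per year
County property tax — $2,935.65 × 4 = $11,742.60 per year
Annual escrow total = $1,134.36 + $11,742.60 = $12,876.96
Monthly escrow = $12,876.96 / 12 = $1,073.08
Required cushion = 2 × $1,073.08 = $2,146.16
Surplus = $2,814.92 − $2,146.16 = $668.76

$668.76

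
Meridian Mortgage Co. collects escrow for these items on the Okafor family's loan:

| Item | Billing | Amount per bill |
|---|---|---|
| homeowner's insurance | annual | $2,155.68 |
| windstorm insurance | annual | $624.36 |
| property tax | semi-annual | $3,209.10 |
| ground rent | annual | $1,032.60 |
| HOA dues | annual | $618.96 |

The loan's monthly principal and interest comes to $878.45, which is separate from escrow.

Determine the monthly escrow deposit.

$904.15

Homeowner's insurance — $2,155.68 per year
Windstorm insurance — $624.36 per year
Property tax — $3,209.10 × 2 = $6,418.20 per year
Ground rent — $1,032.60 per year
HOA dues — $618.96 per year
Annual escrow total = $10,849.80
Monthly escrow = $10,849.80 ÷ 12 = $904.15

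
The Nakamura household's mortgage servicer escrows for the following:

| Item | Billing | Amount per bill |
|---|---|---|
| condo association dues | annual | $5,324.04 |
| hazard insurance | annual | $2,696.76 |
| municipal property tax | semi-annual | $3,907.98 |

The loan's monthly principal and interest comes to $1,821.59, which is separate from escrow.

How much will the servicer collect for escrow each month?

Condo association dues = $5,324.04 per year
Hazard insurance = $2,696.76 per year
Municipal property tax = $3,907.98 × 2 = $7,815.96 per year
Total per year = $5,324.04 + $2,696.76 + $7,815.96 = $15,836.76
Per month = $15,836.76 ÷ 12 = $1,319.73

$1,319.73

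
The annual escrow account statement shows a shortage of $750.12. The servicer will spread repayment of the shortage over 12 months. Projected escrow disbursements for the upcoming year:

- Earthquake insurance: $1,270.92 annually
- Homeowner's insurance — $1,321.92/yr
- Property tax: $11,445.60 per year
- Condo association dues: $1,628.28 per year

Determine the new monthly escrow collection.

Earthquake insurance: $1,270.92/yr
Homeowner's insurance: $1,321.92/yr
Property tax: $11,445.60/yr
Condo association dues: $1,628.28/yr
Total annual escrow = $15,666.72
Per month = $15,666.72 ÷ 12 = $1,305.56
Shortage spread = $750.12 ÷ 12 = $62.51/mo
New monthly escrow = $1,305.56 + $62.51 = $1,368.07

$1,368.07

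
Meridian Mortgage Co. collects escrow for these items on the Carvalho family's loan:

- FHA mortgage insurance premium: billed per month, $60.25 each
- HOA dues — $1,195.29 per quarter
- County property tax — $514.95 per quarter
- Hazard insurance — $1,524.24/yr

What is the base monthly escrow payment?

$757.35

FHA mortgage insurance premium — $60.25 × 12 = $723.00
HOA dues — $1,195.29 × 4 = $4,781.16
County property tax — $514.95 × 4 = $2,059.80
Hazard insurance — $1,524.24
Yearly total = $723.00 + $4,781.16 + $2,059.80 + $1,524.24 = $9,088.20
Per month = $9,088.20 / 12 = $757.35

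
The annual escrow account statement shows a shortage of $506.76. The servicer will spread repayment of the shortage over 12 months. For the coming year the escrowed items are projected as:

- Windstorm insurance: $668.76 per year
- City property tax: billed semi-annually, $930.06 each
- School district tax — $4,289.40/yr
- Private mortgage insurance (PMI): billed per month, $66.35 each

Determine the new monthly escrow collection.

$676.77

Windstorm insurance: $668.76
City property tax: $930.06 × 2 = $1,860.12
School district tax: $4,289.40
Private mortgage insurance (PMI): $66.35 × 12 = $796.20
Yearly total = $7,614.48
Per month = $7,614.48 / 12 = $634.54
Shortage per month = $506.76 / 12 = $42.23
Adjusted monthly = $634.54 + $42.23 = $676.77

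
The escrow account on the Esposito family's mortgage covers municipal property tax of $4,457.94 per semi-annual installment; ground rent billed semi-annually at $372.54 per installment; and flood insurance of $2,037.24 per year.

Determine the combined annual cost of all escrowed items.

$11,698.20

Municipal property tax = $4,457.94 × 2 = $8,915.88 annually
Ground rent = $372.54 × 2 = $745.08 annually
Flood insurance = $2,037.24 annually
Annual escrow total = $11,698.20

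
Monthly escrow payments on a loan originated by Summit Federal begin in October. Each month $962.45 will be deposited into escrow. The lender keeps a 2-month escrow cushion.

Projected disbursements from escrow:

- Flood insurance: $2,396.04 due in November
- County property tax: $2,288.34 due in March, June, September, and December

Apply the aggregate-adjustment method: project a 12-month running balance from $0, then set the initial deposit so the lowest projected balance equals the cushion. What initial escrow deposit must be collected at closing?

Cushion = 2 × $962.45 = $1,924.90
Trial balance (start $0, +$962.45 each month, − disbursements):
  Oct: +$962.45 → $962.45
  Nov: +$962.45 − $2,396.04 → -$471.14
  Dec: +$962.45 − $2,288.34 → -$1,797.03
  Jan: +$962.45 → -$834.58
  Feb: +$962.45 → $127.87
  Mar: +$962.45 − $2,288.34 → -$1,198.02
  Apr: +$962.45 → -$235.57
  May: +$962.45 → $726.88
  Jun: +$962.45 − $2,288.34 → -$599.01
  Jul: +$962.45 → $363.44
  Aug: +$962.45 → $1,325.89
  Sep: +$962.45 − $2,288.34 → $0.00
Lowest trial balance = -$1,797.03 (Dec)
Initial deposit = cushion − low point = $1,924.90 − (-$1,797.03) = $3,721.93

$3,721.93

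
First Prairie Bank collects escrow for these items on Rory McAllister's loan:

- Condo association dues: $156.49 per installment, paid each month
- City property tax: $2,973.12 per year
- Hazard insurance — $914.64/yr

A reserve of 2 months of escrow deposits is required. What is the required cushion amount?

Condo association dues: $156.49 × 12 = $1,877.88
City property tax: $2,973.12
Hazard insurance: $914.64
Yearly total = $1,877.88 + $2,973.12 + $914.64 = $5,765.64
Base monthly escrow = $5,765.64 / 12 = $480.47
Required cushion = 2 × $480.47 = $960.94

$960.94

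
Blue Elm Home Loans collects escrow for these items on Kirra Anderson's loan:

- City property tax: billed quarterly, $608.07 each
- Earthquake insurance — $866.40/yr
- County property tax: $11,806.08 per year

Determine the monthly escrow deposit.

$1,258.73

City property tax — $608.07 × 4 = $2,432.28/yr
Earthquake insurance — $866.40/yr
County property tax — $11,806.08/yr
Yearly total = $15,104.76
Base monthly escrow = $15,104.76 / 12 = $1,258.73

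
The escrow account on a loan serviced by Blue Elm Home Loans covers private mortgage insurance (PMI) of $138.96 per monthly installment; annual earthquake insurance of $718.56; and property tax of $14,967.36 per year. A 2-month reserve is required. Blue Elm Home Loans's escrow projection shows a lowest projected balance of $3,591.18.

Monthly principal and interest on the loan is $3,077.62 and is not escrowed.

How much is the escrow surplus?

Private mortgage insurance (PMI) — $138.96 × 12 = $1,667.52 per year
Earthquake insurance — $718.56 per year
Property tax — $14,967.36 per year
Total annual escrow = $17,353.44
Per month = $17,353.44 / 12 = $1,446.12
Required cushion = 2 × $1,446.12 = $2,892.24
Surplus = $3,591.18 − $2,892.24 = $698.94

$698.94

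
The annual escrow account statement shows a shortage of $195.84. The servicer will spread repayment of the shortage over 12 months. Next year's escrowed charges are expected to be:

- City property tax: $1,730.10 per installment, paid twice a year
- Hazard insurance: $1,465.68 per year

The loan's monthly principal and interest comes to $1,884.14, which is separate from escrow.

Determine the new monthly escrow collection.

$426.81

City property tax — $1,730.10 × 2 = $3,460.20 annually
Hazard insurance — $1,465.68 annually
Total per year = $4,925.88
Base monthly escrow = $4,925.88 ÷ 12 = $410.49
Shortage per month = $195.84 / 12 = $16.32
Adjusted monthly = $410.49 + $16.32 = $426.81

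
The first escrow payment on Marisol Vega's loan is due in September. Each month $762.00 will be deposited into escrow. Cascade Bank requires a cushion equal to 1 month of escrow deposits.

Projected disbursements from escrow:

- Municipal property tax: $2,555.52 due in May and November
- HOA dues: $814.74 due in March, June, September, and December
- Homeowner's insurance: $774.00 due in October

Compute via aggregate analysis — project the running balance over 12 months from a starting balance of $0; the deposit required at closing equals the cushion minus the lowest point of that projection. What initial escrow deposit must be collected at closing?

Cushion = 1 × $762.00 = $762.00
Trial balance (start $0, +$762.00 each month, − disbursements):
  Sep: +$762.00 − $814.74 → -$52.74
  Oct: +$762.00 − $774.00 → -$64.74
  Nov: +$762.00 − $2,555.52 → -$1,858.26
  Dec: +$762.00 − $814.74 → -$1,911.00
  Jan: +$762.00 → -$1,149.00
  Feb: +$762.00 → -$387.00
  Mar: +$762.00 − $814.74 → -$439.74
  Apr: +$762.00 → $322.26
  May: +$762.00 − $2,555.52 → -$1,471.26
  Jun: +$762.00 − $814.74 → -$1,524.00
  Jul: +$762.00 → -$762.00
  Aug: +$762.00 → $0.00
Lowest trial balance = -$1,911.00 (Dec)
Initial deposit = cushion − low point = $762.00 − (-$1,911.00) = $2,673.00

$2,673.00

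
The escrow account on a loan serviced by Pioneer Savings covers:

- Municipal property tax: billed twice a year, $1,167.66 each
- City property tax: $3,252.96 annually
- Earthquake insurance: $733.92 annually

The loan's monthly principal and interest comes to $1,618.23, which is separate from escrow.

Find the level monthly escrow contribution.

Municipal property tax: $1,167.66 × 2 = $2,335.32
City property tax: $3,252.96
Earthquake insurance: $733.92
Yearly total = $6,322.20
Monthly = $6,322.20 / 12 = $526.85

$526.85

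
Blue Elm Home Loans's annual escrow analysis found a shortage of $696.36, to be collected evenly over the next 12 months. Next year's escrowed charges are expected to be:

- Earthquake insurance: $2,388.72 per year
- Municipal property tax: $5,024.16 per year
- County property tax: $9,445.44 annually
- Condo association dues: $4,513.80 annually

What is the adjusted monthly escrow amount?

$1,839.04

Earthquake insurance: $2,388.72 per year
Municipal property tax: $5,024.16 per year
County property tax: $9,445.44 per year
Condo association dues: $4,513.80 per year
Annual escrow total = $21,372.12
Monthly = $21,372.12 ÷ 12 = $1,781.01
Monthly shortage recovery: $696.36 ÷ 12 = $58.03
New monthly escrow = $1,781.01 + $58.03 = $1,839.04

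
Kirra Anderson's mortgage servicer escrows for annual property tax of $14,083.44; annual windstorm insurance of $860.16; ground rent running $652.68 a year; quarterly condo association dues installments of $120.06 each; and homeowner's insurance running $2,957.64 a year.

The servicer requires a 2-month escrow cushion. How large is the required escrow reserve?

$3,172.36

Property tax = $14,083.44/yr
Windstorm insurance = $860.16/yr
Ground rent = $652.68/yr
Condo association dues = $120.06 × 4 = $480.24/yr
Homeowner's insurance = $2,957.64/yr
Total per year = $19,034.16
Base monthly escrow = $19,034.16 / 12 = $1,586.18
Required cushion = 2 × $1,586.18 = $3,172.36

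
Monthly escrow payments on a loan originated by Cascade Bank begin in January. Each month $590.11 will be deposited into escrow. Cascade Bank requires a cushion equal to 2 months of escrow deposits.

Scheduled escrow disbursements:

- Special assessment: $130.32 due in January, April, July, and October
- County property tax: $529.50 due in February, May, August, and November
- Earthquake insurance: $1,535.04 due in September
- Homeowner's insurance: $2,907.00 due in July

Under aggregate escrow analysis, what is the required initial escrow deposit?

Cushion = 2 × $590.11 = $1,180.22
Trial balance (start $0, +$590.11 each month, − disbursements):
  Jan: +$590.11 − $130.32 → $459.79
  Feb: +$590.11 − $529.50 → $520.40
  Mar: +$590.11 → $1,110.51
  Apr: +$590.11 − $130.32 → $1,570.30
  May: +$590.11 − $529.50 → $1,630.91
  Jun: +$590.11 → $2,221.02
  Jul: +$590.11 − $3,037.32 → -$226.19
  Aug: +$590.11 − $529.50 → -$165.58
  Sep: +$590.11 − $1,535.04 → -$1,110.51
  Oct: +$590.11 − $130.32 → -$650.72
  Nov: +$590.11 − $529.50 → -$590.11
  Dec: +$590.11 → $0.00
Lowest trial balance = -$1,110.51 (Sep)
Initial deposit = cushion − low point = $1,180.22 − (-$1,110.51) = $2,290.73

$2,290.73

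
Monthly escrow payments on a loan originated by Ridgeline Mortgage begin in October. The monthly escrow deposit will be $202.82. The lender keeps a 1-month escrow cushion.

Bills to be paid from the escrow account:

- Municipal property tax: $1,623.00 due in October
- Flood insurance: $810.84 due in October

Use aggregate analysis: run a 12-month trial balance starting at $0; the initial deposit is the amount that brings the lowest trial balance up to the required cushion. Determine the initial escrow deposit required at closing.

$2,433.84

Cushion = 1 × $202.82 = $202.82
Trial balance (start $0, +$202.82 each month, − disbursements):
  Oct: +$202.82 − $2,433.84 → -$2,231.02
  Nov: +$202.82 → -$2,028.20
  Dec: +$202.82 → -$1,825.38
  Jan: +$202.82 → -$1,622.56
  Feb: +$202.82 → -$1,419.74
  Mar: +$202.82 → -$1,216.92
  Apr: +$202.82 → -$1,014.10
  May: +$202.82 → -$811.28
  Jun: +$202.82 → -$608.46
  Jul: +$202.82 → -$405.64
  Aug: +$202.82 → -$202.82
  Sep: +$202.82 → $0.00
Lowest trial balance = -$2,231.02 (Oct)
Initial deposit = cushion − low point = $202.82 − (-$2,231.02) = $2,433.84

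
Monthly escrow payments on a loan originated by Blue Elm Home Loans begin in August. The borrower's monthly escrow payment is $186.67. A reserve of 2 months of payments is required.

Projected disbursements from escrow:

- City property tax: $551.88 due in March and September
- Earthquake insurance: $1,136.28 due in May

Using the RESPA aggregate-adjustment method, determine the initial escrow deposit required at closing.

$746.68

Cushion = 2 × $186.67 = $373.34
Trial balance (start $0, +$186.67 each month, − disbursements):
  Aug: +$186.67 → $186.67
  Sep: +$186.67 − $551.88 → -$178.54
  Oct: +$186.67 → $8.13
  Nov: +$186.67 → $194.80
  Dec: +$186.67 → $381.47
  Jan: +$186.67 → $568.14
  Feb: +$186.67 → $754.81
  Mar: +$186.67 − $551.88 → $389.60
  Apr: +$186.67 → $576.27
  May: +$186.67 − $1,136.28 → -$373.34
  Jun: +$186.67 → -$186.67
  Jul: +$186.67 → $0.00
Lowest trial balance = -$373.34 (May)
Initial deposit = cushion − low point = $373.34 − (-$373.34) = $746.68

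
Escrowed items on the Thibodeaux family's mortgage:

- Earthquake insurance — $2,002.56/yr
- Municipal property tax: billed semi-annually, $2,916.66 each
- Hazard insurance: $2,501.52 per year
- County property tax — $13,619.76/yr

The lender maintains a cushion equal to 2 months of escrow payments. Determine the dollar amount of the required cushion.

Earthquake insurance = $2,002.56
Municipal property tax = $2,916.66 × 2 = $5,833.32
Hazard insurance = $2,501.52
County property tax = $13,619.76
Total annual escrow = $2,002.56 + $5,833.32 + $2,501.52 + $13,619.76 = $23,957.16
Per month = $23,957.16 ÷ 12 = $1,996.43
Reserve = 2 × $1,996.43 = $3,992.86

$3,992.86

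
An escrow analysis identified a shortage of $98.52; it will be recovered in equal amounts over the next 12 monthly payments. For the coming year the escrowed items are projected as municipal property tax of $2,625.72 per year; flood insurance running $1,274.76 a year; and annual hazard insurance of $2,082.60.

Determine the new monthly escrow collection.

Municipal property tax = $2,625.72 per year
Flood insurance = $1,274.76 per year
Hazard insurance = $2,082.60 per year
Total annual escrow = $2,625.72 + $1,274.76 + $2,082.60 = $5,983.08
Monthly escrow = $5,983.08 ÷ 12 = $498.59
Shortage spread = $98.52 / 12 = $8.21/mo
New monthly escrow = $498.59 + $8.21 = $506.80

$506.80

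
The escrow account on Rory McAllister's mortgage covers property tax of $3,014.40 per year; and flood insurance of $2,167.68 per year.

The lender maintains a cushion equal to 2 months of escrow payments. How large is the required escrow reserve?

Property tax — $3,014.40
Flood insurance — $2,167.68
Total annual escrow = $3,014.40 + $2,167.68 = $5,182.08
Per month = $5,182.08 / 12 = $431.84
Required cushion = 2 × $431.84 = $863.68

$863.68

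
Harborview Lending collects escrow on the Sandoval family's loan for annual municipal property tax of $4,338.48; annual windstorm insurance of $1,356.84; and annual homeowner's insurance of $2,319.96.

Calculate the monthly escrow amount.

$667.94

Municipal property tax — $4,338.48
Windstorm insurance — $1,356.84
Homeowner's insurance — $2,319.96
Combined annual = $8,015.28
Monthly escrow = $8,015.28 ÷ 12 = $667.94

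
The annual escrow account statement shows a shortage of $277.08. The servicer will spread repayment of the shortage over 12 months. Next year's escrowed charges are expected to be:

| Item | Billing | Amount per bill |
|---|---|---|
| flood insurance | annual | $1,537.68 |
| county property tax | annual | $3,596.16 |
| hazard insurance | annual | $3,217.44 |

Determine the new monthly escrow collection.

Flood insurance: $1,537.68 annually
County property tax: $3,596.16 annually
Hazard insurance: $3,217.44 annually
Yearly total = $1,537.68 + $3,596.16 + $3,217.44 = $8,351.28
Per month = $8,351.28 / 12 = $695.94
Shortage per month = $277.08 / 12 = $23.09
New monthly escrow = $695.94 + $23.09 = $719.03

$719.03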